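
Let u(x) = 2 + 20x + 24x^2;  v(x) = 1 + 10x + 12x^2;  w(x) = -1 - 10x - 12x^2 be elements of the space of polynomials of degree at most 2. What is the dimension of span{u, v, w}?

dim = 1

Use coordinates relative to {1, x, x^2}.
Row-reduce the 3×3 matrix with these as rows.
There is 1 pivot column, so rank = 1.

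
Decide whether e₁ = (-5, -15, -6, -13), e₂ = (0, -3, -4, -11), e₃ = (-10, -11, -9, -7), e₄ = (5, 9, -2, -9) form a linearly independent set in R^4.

linearly dependent

The matrix [e₁|e₂|e₃|e₄] has determinant 0.
A zero determinant means the columns are linearly dependent.
Indeed e₁ - 2e₂ + e₄ = 0.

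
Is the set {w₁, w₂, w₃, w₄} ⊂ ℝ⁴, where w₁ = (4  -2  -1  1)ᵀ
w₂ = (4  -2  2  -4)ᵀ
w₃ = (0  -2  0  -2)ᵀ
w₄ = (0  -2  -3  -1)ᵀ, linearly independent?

Place the vectors as rows of a 4×4 matrix and reduce to echelon form.
The reduction yields 4 nonzero rows, so the rank is 4.
Since rank = 4 (the number of vectors), the set is linearly independent.

linearly independent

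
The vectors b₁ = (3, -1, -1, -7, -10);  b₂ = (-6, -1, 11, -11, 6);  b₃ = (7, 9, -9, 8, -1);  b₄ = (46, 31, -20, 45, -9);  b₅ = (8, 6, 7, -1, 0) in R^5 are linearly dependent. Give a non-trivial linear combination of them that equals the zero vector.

b₁ + 3b₂ - b₃ + b₄ - 3b₅ = 0

Write the vectors as columns of a matrix and find a nonzero vector in its null space.
The free variable yields coefficients (1, 3, -1, 1, -3) (any nonzero multiple also works).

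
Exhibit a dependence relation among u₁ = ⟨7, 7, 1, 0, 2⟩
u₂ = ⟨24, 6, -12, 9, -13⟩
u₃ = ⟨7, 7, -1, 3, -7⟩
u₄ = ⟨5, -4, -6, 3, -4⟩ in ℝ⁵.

Row-reduce the matrix with u₁, u₂, u₃, u₄ as columns; the null space gives the coefficients.
A generator of the null space is (1, -1, 1, 2).

u₁ - u₂ + u₃ + 2u₄ = 0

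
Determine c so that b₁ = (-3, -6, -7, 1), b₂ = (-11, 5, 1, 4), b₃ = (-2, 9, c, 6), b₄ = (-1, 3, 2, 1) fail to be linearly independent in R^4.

c = 3

The vectors are dependent exactly when the determinant of the matrix with rows b₁, b₂, b₃, b₄ vanishes.
Expanding, det = 147 - 49*c.
Setting this to zero gives c = 3.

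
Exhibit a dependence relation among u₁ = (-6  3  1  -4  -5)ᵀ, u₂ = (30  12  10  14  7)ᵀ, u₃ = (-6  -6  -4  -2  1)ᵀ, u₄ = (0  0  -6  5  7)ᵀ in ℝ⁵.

2u₁ + u₂ + 3u₃ = 0

Solve the homogeneous system with u₁, u₂, u₃, u₄ as columns by row-reducing the coefficient matrix.
One solution (up to scaling) is (2, 1, 3, 0).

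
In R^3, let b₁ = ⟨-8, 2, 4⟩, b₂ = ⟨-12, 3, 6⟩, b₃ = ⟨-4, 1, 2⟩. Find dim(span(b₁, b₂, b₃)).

1

Apply Gaussian elimination to the matrix whose rows are b₁, b₂, b₃.
Reduction leaves 1 leading entry, giving rank 1.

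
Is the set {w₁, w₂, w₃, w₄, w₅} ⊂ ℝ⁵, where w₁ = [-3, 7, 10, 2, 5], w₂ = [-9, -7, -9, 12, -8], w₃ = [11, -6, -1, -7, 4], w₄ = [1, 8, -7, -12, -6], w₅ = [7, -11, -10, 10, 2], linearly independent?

linearly independent

The matrix [w₁|w₂|w₃|w₄|w₅] has determinant -3069.
A nonzero determinant means the columns are linearly independent.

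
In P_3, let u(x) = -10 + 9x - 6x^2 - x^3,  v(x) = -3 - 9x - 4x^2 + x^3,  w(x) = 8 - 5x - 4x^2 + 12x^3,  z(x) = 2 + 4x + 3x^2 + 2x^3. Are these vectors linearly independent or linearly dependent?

linearly independent

Write each element as a coordinate vector in ℝ⁴ using {1, x, …, x^3}.
Row-reduce the matrix whose columns are u, v, w, z.
The reduction yields 4 nonzero rows, so the rank is 4.
Since rank = 4 (the number of vectors), the set is linearly independent.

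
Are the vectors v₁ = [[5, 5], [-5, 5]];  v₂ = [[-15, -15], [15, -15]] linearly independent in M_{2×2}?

linearly dependent

Take coordinates with respect to the standard basis {E₁₁, E₁₂, E₂₁, E₂₂}.
Place the vectors as rows of a 2×4 matrix and reduce to echelon form.
The reduction yields 1 nonzero row, so the rank is 1.
Since rank 1 < 2, the set is linearly dependent.
Indeed 3v₁ + v₂ = 0.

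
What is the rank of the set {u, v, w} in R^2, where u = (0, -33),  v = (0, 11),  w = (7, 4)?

Put the 2×3 matrix [u|v|w] into echelon form.
There are 2 pivot columns, so rank = 2.
(With 3 elements in a 2-dimensional space the rank is at most 2.)

2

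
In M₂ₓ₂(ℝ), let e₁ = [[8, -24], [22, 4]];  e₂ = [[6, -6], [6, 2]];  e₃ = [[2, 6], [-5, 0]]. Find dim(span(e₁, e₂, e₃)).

Pass to coordinate vectors with respect to the basis {E₁₁, E₁₂, E₂₁, E₂₂}.
Form the matrix with e₁, e₂, e₃ as columns and reduce.
There are 2 pivot columns, so rank = 2.

dim = 2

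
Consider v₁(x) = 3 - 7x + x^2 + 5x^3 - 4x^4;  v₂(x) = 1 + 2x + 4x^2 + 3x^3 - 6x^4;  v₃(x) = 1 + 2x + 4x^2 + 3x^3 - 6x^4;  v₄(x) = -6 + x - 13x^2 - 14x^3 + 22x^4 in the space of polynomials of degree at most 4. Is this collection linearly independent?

linearly dependent

Write each element as a coordinate vector in ℝ⁵ using {1, x, …, x^4}.
Two of the vectors are equal, giving an immediate dependence.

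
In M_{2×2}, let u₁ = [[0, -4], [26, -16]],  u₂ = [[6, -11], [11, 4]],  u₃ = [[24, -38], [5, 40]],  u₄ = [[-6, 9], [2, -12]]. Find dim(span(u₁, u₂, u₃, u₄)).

2

Pass to coordinate vectors with respect to the basis {E₁₁, E₁₂, E₂₁, E₂₂}.
Put the 4×4 matrix [u₁|u₂|u₃|u₄] into echelon form.
The echelon form has 2 nonzero rows, so the rank is 2.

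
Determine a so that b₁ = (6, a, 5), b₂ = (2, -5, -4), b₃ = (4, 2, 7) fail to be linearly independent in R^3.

a = -7/5

The vectors are dependent exactly when the determinant of the matrix with rows b₁, b₂, b₃ vanishes.
The determinant works out to -30*a - 42.
This vanishes exactly when a = -7/5.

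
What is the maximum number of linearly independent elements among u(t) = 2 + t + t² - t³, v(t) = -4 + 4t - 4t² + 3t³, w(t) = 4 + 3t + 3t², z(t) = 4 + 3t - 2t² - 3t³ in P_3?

4

Pass to coordinate vectors with respect to the basis {1, t, …, t³}.
Apply Gaussian elimination to the matrix whose rows are u, v, w, z.
The echelon form has 4 nonzero rows, so the rank is 4.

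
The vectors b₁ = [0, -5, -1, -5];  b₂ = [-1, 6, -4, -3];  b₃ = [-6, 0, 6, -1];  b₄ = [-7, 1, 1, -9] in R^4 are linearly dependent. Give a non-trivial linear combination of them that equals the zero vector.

Set up α₁b₁ + … + α₄b₄ = 0 and solve the homogeneous system.
A generator of the null space is (1, 1, 1, -1).

b₁ + b₂ + b₃ - b₄ = 0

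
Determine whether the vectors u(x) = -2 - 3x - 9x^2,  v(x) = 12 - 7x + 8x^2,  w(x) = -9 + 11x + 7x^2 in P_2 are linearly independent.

linearly independent

Write each element as a coordinate vector in ℝ³ using {1, x, x^2}.
Form the 3×3 matrix with these as columns; its determinant is 121.
A nonzero determinant means the columns are linearly independent.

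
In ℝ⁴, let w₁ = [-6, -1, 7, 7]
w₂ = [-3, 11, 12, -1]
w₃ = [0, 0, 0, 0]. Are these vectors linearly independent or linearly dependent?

One of the vectors is the zero vector, so the set is linearly dependent.

linearly dependent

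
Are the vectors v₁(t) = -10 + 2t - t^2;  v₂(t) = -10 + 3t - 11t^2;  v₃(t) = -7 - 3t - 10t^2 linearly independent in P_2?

linearly independent

Take coordinates with respect to the standard basis {1, t, t^2}.
Form the 3×3 matrix with these as columns; its determinant is 533.
A nonzero determinant means the columns are linearly independent.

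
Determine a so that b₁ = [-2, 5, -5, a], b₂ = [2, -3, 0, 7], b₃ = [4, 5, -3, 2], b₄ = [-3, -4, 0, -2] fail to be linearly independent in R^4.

a = -32/3

Place the vectors as rows of a 4×4 matrix; dependence ⇔ determinant zero.
Expanding, det = 51*a + 544.
This vanishes exactly when a = -32/3.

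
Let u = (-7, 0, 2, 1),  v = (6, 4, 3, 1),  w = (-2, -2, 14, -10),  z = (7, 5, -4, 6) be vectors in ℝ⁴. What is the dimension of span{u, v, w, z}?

Put the 4×4 matrix [u|v|w|z] into echelon form.
Exactly 3 pivots survive; hence the rank is 3.

3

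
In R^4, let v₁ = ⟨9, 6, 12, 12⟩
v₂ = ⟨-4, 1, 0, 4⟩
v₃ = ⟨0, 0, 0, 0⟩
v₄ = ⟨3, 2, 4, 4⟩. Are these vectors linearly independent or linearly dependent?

linearly dependent

One of the vectors is the zero vector, so the set is linearly dependent.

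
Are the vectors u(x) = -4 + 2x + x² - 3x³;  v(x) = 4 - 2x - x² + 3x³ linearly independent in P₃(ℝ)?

linearly dependent

Write each element as a coordinate vector in ℝ⁴ using {1, x, …, x³}.
Place the vectors as rows of a 2×4 matrix and reduce to echelon form.
The reduction yields 1 nonzero row, so the rank is 1.
Since rank 1 < 2, the set is linearly dependent.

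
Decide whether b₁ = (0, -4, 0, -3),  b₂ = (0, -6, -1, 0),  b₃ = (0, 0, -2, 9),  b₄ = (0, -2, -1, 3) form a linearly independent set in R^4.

Row-reduce the matrix whose columns are b₁, b₂, b₃, b₄.
The reduction yields 2 nonzero rows, so the rank is 2.
Since rank 2 < 4, the set is linearly dependent.
Indeed 3b₁ - 2b₂ + b₃ = 0.

linearly dependent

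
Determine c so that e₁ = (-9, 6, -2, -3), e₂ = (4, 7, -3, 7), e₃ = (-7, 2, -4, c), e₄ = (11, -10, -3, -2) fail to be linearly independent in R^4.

c = -55/9

The set is linearly dependent precisely when det[e₁; e₂; e₃; e₄] = 0.
Cofactor expansion gives det = -567*c - 3465.
This vanishes exactly when c = -55/9.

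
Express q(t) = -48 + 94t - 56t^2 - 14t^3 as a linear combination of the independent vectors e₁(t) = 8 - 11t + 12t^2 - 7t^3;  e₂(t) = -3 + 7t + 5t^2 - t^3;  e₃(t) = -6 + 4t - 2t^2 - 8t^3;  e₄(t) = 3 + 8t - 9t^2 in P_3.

q = -3e₁ + 3e₂ + 4e₃ + 3e₄

Take coordinate vectors relative to {1, t, …, t^3}.
Set up the augmented matrix [e₁ | e₂ | e₃ | e₄ | q] and row-reduce.
The system has the unique solution (a₁, …, a₄) = (-3, 3, 4, 3).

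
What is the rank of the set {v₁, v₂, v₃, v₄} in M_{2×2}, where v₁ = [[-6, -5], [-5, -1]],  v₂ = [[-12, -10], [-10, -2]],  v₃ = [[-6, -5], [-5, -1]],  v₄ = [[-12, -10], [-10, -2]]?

Represent each element by its coordinate vector in ℝ⁴.
Form the matrix with v₁, v₂, v₃, v₄ as columns and reduce.
The echelon form has 1 nonzero row, so the rank is 1.

rank 1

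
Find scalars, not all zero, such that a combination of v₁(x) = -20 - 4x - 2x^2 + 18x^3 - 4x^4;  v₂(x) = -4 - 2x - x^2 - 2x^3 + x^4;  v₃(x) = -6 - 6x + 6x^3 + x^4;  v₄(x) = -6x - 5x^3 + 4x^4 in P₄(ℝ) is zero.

Take coordinates with respect to {1, x, …, x^4}.
Row-reduce the matrix with v₁, v₂, v₃, v₄ as columns; the null space gives the coefficients.
A generator of the null space is (1, -2, -2, 2).

v₁ - 2v₂ - 2v₃ + 2v₄ = 0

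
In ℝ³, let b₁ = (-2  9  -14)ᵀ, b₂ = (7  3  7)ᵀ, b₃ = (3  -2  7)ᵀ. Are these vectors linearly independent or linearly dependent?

Row-reduce the matrix whose columns are b₁, b₂, b₃.
The reduction yields 2 nonzero rows, so the rank is 2.
Since rank 2 < 3, the set is linearly dependent.
Indeed b₁ - b₂ + 3b₃ = 0.

linearly dependent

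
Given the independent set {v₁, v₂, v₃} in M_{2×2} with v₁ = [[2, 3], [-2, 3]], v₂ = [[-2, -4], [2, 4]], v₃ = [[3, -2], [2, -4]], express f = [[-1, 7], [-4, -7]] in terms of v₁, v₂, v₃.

Work in coordinates with respect to the standard basis {E₁₁, E₁₂, E₂₁, E₂₂}.
Solve the system with v₁, v₂, v₃ as columns and f as the right-hand side.
Back-substitution yields (a₁, a₂, a₃) = (-1, -2, -1).

f = -v₁ - 2v₂ - v₃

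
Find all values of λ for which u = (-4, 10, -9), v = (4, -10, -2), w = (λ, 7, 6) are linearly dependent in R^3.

λ = -14/5

The vectors are dependent exactly when the determinant of the matrix with rows u, v, w vanishes.
The determinant works out to -110*λ - 308.
This vanishes exactly when λ = -14/5.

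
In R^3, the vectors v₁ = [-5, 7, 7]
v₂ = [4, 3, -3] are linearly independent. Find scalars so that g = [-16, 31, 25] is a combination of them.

g = 4v₁ + v₂

Solve the system with v₁, v₂ as columns and g as the right-hand side.
Row-reducing the augmented matrix gives the unique coefficients (α₁, α₂) = (4, 1).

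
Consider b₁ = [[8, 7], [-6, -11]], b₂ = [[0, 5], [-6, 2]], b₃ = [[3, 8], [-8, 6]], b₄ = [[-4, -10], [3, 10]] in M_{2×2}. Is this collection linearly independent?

linearly independent

Write each element as a coordinate vector in ℝ⁴ using {E₁₁, E₁₂, E₂₁, E₂₂}.
Row-reduce the matrix whose columns are b₁, b₂, b₃, b₄.
The reduction yields 4 nonzero rows, so the rank is 4.
Since rank = 4 (the number of vectors), the set is linearly independent.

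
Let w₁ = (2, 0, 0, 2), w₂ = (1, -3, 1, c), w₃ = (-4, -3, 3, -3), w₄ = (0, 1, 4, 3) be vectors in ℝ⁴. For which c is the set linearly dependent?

c = 2/3

Place the vectors as rows of a 4×4 matrix; dependence ⇔ determinant zero.
Expanding, det = 20 - 30*c.
This vanishes exactly when c = 2/3.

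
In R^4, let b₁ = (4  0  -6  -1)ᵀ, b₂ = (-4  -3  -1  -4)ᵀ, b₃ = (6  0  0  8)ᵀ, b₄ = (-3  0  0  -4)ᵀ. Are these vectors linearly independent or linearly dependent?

Row-reduce the matrix whose columns are b₁, b₂, b₃, b₄.
The reduction yields 3 nonzero rows, so the rank is 3.
Since rank 3 < 4, the set is linearly dependent.
Indeed b₃ + 2b₄ = 0.

linearly dependent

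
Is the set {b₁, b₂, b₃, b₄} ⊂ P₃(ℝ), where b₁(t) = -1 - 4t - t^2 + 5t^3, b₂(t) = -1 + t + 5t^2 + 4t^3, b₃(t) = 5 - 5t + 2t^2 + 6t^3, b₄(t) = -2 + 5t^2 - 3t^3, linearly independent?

Take coordinates with respect to the standard basis {1, t, …, t^3}.
The matrix [b₁|b₂|b₃|b₄] has determinant 1201.
A nonzero determinant means the columns are linearly independent.

linearly independent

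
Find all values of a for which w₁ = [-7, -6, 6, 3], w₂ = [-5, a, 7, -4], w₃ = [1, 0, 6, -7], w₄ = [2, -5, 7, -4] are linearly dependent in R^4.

The set is linearly dependent precisely when det[w₁; w₂; w₃; w₄] = 0.
The determinant works out to -250*a - 200.
This vanishes exactly when a = -4/5.

a = -4/5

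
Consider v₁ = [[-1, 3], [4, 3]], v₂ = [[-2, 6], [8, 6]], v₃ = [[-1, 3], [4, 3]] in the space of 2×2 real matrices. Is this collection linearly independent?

linearly dependent

Take coordinates with respect to the standard basis {E₁₁, E₁₂, E₂₁, E₂₂}.
Place the vectors as rows of a 3×4 matrix and reduce to echelon form.
The reduction yields 1 nonzero row, so the rank is 1.
Since rank 1 < 3, the set is linearly dependent.
Indeed 2v₁ - v₂ = 0.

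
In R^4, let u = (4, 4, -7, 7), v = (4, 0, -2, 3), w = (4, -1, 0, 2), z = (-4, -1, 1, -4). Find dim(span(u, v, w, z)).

Form the matrix with u, v, w, z as columns and reduce.
Reduction leaves 3 leading entries, giving rank 3.

dim = 3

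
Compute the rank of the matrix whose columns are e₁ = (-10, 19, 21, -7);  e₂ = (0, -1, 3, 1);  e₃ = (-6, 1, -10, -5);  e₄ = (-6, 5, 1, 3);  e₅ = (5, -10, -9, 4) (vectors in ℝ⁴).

rank 4

Apply Gaussian elimination to the matrix whose rows are e₁, e₂, e₃, e₄, e₅.
Reduction leaves 4 leading entries, giving rank 4.
(With 5 elements in a 4-dimensional space the rank is at most 4.)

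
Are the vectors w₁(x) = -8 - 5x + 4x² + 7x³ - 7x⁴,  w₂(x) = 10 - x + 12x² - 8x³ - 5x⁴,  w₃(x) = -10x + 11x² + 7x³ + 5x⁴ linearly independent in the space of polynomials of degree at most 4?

linearly independent

Write each element as a coordinate vector in ℝ⁵ using {1, x, …, x⁴}.
Place the vectors as rows of a 3×5 matrix and reduce to echelon form.
The reduction yields 3 nonzero rows, so the rank is 3.
Since rank = 3 (the number of vectors), the set is linearly independent.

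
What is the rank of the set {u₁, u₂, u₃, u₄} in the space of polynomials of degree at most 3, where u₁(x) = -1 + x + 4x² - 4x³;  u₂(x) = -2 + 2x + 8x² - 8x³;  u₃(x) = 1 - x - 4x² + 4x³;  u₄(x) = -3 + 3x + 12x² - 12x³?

1

Pass to coordinate vectors with respect to the basis {1, x, …, x³}.
Apply Gaussian elimination to the matrix whose rows are u₁, u₂, u₃, u₄.
Reduction leaves 1 leading entry, giving rank 1.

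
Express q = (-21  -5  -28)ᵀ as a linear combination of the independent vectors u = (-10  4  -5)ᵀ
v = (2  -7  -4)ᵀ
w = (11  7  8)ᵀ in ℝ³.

Set up the augmented matrix [u | v | w | q] and row-reduce.
Row-reducing the augmented matrix gives the unique coefficients (c₁, c₂, c₃) = (4, 4, 1).

q = 4u + 4v + w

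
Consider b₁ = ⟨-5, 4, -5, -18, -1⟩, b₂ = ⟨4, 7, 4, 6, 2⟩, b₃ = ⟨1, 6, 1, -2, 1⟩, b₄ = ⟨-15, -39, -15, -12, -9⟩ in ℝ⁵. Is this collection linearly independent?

Place the vectors as rows of a 4×5 matrix and reduce to echelon form.
The reduction yields 2 nonzero rows, so the rank is 2.
Since rank 2 < 4, the set is linearly dependent.

linearly dependent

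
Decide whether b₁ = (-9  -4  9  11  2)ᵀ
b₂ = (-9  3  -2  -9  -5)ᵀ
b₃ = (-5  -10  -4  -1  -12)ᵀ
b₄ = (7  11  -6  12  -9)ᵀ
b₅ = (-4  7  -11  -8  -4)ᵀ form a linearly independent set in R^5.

Place the vectors as rows of a 5×5 matrix and reduce to echelon form.
The reduction yields 5 nonzero rows, so the rank is 5.
Since rank = 5 (the number of vectors), the set is linearly independent.

linearly independent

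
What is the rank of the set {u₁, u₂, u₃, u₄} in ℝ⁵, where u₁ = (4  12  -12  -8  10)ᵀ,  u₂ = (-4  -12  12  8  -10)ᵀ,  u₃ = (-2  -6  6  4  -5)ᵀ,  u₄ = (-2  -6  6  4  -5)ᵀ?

1

Put the 5×4 matrix [u₁|u₂|u₃|u₄] into echelon form.
The echelon form has 1 nonzero row, so the rank is 1.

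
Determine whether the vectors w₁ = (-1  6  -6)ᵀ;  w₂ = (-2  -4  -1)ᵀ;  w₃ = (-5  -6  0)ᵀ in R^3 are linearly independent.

Form the 3×3 matrix with these as columns; its determinant is 84.
A nonzero determinant means the columns are linearly independent.

linearly independent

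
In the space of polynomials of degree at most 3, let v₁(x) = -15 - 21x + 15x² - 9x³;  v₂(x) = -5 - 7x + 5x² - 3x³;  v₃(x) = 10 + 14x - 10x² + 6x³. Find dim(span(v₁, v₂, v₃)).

Use coordinates relative to {1, x, …, x³}.
Form the matrix with v₁, v₂, v₃ as columns and reduce.
Reduction leaves 1 leading entry, giving rank 1.

1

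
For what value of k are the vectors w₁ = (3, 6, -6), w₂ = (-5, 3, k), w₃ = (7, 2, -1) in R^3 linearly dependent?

The set is linearly dependent precisely when det[w₁; w₂; w₃] = 0.
Expanding, det = 36*k + 147.
This vanishes exactly when k = -49/12.

k = -49/12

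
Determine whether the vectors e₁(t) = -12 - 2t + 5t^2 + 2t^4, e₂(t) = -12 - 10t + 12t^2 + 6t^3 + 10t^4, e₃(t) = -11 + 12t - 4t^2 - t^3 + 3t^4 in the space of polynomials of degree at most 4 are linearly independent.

Write each element as a coordinate vector in ℝ⁵ using {1, t, …, t^4}.
Row-reduce the matrix whose columns are e₁, e₂, e₃.
The reduction yields 3 nonzero rows, so the rank is 3.
Since rank = 3 (the number of vectors), the set is linearly independent.

linearly independent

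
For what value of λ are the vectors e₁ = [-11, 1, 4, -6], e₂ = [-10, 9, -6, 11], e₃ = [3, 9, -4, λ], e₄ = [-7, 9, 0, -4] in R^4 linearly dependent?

Place the vectors as rows of a 4×4 matrix; dependence ⇔ determinant zero.
The determinant works out to 660*λ - 1080.
Solving 660*λ - 1080 = 0 yields λ = 18/11.

λ = 18/11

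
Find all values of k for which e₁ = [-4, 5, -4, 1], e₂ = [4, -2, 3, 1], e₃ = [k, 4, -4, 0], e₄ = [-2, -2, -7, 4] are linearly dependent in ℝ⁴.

k = -32/7

The set is linearly dependent precisely when det[e₁; e₂; e₃; e₄] = 0.
Cofactor expansion gives det = 91*k + 416.
This vanishes exactly when k = -32/7.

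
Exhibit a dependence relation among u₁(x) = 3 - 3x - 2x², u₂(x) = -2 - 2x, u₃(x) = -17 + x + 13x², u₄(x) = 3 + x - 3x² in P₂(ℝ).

2u₁ - u₂ + u₃ + 3u₄ = 0

Write each element as a vector in ℝ³ using {1, x, x²}.
Write the vectors as columns of a matrix and find a nonzero vector in its null space.
A generator of the null space is (2, -1, 1, 3).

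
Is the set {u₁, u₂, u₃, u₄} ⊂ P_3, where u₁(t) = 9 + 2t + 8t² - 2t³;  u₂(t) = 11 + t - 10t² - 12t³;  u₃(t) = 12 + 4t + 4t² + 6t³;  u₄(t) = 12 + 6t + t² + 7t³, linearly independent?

linearly independent

Take coordinates with respect to the standard basis {1, t, …, t³}.
Form the 4×4 matrix with these as columns; its determinant is -3902.
A nonzero determinant means the columns are linearly independent.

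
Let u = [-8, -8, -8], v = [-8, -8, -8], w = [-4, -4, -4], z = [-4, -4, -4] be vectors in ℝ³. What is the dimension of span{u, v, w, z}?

dim = 1

Put the 3×4 matrix [u|v|w|z] into echelon form.
Reduction leaves 1 leading entry, giving rank 1.
(With 4 elements in a 3-dimensional space the rank is at most 3.)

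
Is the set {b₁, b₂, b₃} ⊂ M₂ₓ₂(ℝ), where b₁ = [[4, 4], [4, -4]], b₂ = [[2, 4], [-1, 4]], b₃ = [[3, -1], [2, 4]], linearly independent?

Write each element as a coordinate vector in ℝ⁴ using {E₁₁, E₁₂, E₂₁, E₂₂}.
Place the vectors as rows of a 3×4 matrix and reduce to echelon form.
The reduction yields 3 nonzero rows, so the rank is 3.
Since rank = 3 (the number of vectors), the set is linearly independent.

linearly independent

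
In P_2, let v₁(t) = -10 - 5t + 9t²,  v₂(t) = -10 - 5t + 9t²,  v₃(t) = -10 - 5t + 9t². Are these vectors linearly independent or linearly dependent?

linearly dependent

Write each element as a coordinate vector in ℝ³ using {1, t, t²}.
Two of the vectors are equal, giving an immediate dependence.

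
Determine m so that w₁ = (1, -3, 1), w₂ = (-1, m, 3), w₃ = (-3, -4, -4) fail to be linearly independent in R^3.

m = 55

The vectors are dependent exactly when the determinant of the matrix with rows w₁, w₂, w₃ vanishes.
Expanding, det = 55 - m.
Setting this to zero gives m = 55.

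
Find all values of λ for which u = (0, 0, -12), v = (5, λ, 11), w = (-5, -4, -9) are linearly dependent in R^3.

The vectors are dependent exactly when the determinant of the matrix with rows u, v, w vanishes.
The determinant works out to 240 - 60*λ.
Solving 240 - 60*λ = 0 yields λ = 4.

λ = 4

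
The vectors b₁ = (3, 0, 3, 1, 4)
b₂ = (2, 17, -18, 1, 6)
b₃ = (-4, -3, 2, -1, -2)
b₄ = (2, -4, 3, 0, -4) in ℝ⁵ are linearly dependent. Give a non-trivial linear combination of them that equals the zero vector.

2b₁ + b₂ + 3b₃ + 2b₄ = 0

Row-reduce the matrix with b₁, b₂, b₃, b₄ as columns; the null space gives the coefficients.
A generator of the null space is (2, 1, 3, 2).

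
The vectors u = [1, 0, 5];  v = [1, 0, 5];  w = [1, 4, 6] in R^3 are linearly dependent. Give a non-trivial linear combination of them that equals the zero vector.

u - v = 0

Write the vectors as columns of a matrix and find a nonzero vector in its null space.
The free variable yields coefficients (1, -1, 0) (any nonzero multiple also works).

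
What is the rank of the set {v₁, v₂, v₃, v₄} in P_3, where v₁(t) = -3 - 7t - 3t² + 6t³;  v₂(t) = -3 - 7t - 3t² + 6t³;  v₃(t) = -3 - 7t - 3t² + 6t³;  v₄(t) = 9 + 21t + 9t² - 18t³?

Represent each element by its coordinate vector in ℝ⁴.
Put the 4×4 matrix [v₁|v₂|v₃|v₄] into echelon form.
Reduction leaves 1 leading entry, giving rank 1.

1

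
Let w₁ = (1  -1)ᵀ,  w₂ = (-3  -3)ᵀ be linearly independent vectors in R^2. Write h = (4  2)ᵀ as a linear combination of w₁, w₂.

h = w₁ - w₂

Set up the augmented matrix [w₁ | w₂ | h] and row-reduce.
Back-substitution yields (α₁, α₂) = (1, -1).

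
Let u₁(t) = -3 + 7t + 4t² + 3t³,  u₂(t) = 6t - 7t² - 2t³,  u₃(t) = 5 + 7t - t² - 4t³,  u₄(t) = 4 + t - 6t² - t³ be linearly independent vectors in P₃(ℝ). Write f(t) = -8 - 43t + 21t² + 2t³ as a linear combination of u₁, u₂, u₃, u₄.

f = -3u₁ - 2u₂ - u₃ - 3u₄

Take coordinate vectors relative to {1, t, …, t³}.
Set up the augmented matrix [u₁ | u₂ | u₃ | u₄ | f] and row-reduce.
Row-reducing the augmented matrix gives the unique coefficients (c₁, …, c₄) = (-3, -2, -1, -3).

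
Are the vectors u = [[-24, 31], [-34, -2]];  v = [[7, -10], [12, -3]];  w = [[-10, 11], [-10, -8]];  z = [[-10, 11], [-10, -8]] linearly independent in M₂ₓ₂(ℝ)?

linearly dependent

Write each element as a coordinate vector in ℝ⁴ using {E₁₁, E₁₂, E₂₁, E₂₂}.
Two of the vectors are equal, giving an immediate dependence.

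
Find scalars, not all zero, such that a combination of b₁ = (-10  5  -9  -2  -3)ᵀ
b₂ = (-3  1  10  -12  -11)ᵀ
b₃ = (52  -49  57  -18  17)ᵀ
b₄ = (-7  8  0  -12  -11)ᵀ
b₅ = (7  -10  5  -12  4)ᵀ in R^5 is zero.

Set up α₁b₁ + … + α₅b₅ = 0 and solve the homogeneous system.
The free variable yields coefficients (3, -2, 1, 2, -2) (any nonzero multiple also works).

3b₁ - 2b₂ + b₃ + 2b₄ - 2b₅ = 0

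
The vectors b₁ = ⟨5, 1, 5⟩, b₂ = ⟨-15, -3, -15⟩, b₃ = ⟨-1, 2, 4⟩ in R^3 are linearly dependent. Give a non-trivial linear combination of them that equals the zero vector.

Row-reduce the matrix with b₁, b₂, b₃ as columns; the null space gives the coefficients.
The free variable yields coefficients (3, 1, 0) (any nonzero multiple also works).

3b₁ + b₂ = 0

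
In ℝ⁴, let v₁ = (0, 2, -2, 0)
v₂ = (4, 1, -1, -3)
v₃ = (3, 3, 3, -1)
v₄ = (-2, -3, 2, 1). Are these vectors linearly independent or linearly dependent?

Form the 4×4 matrix with these as columns; its determinant is 14.
A nonzero determinant means the columns are linearly independent.

linearly independent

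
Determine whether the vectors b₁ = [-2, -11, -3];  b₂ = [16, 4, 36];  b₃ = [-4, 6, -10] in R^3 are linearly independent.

linearly dependent

Place the vectors as rows of a 3×3 matrix and reduce to echelon form.
The reduction yields 2 nonzero rows, so the rank is 2.
Since rank 2 < 3, the set is linearly dependent.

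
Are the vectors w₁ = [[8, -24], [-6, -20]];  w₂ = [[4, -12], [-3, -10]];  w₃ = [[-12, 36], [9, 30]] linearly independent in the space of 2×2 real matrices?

linearly dependent

Write each element as a coordinate vector in ℝ⁴ using {E₁₁, E₁₂, E₂₁, E₂₂}.
Row-reduce the matrix whose columns are w₁, w₂, w₃.
The reduction yields 1 nonzero row, so the rank is 1.
Since rank 1 < 3, the set is linearly dependent.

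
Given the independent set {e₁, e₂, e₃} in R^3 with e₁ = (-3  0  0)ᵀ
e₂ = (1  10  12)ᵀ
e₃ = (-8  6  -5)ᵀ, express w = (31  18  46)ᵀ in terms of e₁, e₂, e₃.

w = -4e₁ + 3e₂ - 2e₃

Set up the augmented matrix [e₁ | e₂ | e₃ | w] and row-reduce.
Row-reducing the augmented matrix gives the unique coefficients (α₁, α₂, α₃) = (-4, 3, -2).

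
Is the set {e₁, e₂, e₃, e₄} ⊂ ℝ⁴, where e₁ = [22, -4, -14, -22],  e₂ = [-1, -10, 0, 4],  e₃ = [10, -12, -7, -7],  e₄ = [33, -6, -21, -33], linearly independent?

linearly dependent

Place the vectors as rows of a 4×4 matrix and reduce to echelon form.
The reduction yields 2 nonzero rows, so the rank is 2.
Since rank 2 < 4, the set is linearly dependent.
Indeed e₁ + 2e₂ - 2e₃ = 0.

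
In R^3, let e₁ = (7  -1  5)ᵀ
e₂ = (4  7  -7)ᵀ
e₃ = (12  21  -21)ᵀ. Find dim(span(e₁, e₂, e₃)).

Put the 3×3 matrix [e₁|e₂|e₃] into echelon form.
The echelon form has 2 nonzero rows, so the rank is 2.

dim = 2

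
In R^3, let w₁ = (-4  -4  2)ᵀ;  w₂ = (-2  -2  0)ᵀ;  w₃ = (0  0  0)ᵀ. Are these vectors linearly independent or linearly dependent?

One of the vectors is the zero vector, so the set is linearly dependent.

linearly dependent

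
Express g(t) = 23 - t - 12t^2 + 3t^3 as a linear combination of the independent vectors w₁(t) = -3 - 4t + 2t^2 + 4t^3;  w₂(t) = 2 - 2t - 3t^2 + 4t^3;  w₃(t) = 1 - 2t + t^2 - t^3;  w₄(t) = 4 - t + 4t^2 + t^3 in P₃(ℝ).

g = -3w₁ + 4w₂ + 2w₃ + w₄

Identify each element with its coordinate vector in ℝ⁴ via {1, t, …, t^3}.
Write g = α₁w₁ + … + α₄w₄ and equate components.
Row-reducing the augmented matrix gives the unique coefficients (α₁, …, α₄) = (-3, 4, 2, 1).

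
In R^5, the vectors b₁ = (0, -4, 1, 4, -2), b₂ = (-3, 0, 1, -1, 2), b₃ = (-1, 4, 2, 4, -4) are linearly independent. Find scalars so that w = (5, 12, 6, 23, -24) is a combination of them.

Write w = c₁b₁ + … + c₃b₃ and equate components.
Row-reducing the augmented matrix gives the unique coefficients (c₁, c₂, c₃) = (1, -3, 4).

w = b₁ - 3b₂ + 4b₃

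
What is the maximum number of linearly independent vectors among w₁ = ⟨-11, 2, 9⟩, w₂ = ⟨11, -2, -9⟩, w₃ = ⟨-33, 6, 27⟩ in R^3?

1

Put the 3×3 matrix [w₁|w₂|w₃] into echelon form.
The echelon form has 1 nonzero row, so the rank is 1.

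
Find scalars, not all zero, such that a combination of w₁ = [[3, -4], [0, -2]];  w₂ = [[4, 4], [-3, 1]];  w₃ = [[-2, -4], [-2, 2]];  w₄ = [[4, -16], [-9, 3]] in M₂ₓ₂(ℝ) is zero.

Take coordinates with respect to {E₁₁, E₁₂, E₂₁, E₂₂}.
Row-reduce the matrix with w₁, w₂, w₃, w₄ as columns; the null space gives the coefficients.
A generator of the null space is (2, 1, 3, -1).

2w₁ + w₂ + 3w₃ - w₄ = 0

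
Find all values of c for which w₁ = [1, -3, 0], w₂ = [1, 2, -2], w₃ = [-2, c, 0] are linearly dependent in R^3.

The set is linearly dependent precisely when det[w₁; w₂; w₃] = 0.
The determinant works out to 2*c - 12.
This vanishes exactly when c = 6.

c = 6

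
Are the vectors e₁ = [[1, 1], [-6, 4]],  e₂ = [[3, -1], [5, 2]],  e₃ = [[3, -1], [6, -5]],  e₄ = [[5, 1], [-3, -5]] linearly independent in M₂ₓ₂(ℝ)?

Write each element as a coordinate vector in ℝ⁴ using {E₁₁, E₁₂, E₂₁, E₂₂}.
Place the vectors as rows of a 4×4 matrix and reduce to echelon form.
The reduction yields 4 nonzero rows, so the rank is 4.
Since rank = 4 (the number of vectors), the set is linearly independent.

linearly independent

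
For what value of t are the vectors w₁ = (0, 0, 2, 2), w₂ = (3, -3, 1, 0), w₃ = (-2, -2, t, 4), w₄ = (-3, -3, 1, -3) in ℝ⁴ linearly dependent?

t = 20/3

The set is linearly dependent precisely when det[w₁; w₂; w₃; w₄] = 0.
The determinant works out to 240 - 36*t.
Solving 240 - 36*t = 0 yields t = 20/3.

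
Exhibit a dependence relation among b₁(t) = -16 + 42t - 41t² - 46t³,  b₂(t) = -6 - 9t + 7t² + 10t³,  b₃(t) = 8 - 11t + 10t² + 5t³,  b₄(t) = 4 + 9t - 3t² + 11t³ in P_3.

Take coordinates with respect to {1, t, …, t³}.
Write the vectors as columns of a matrix and find a nonzero vector in its null space.
The free variable yields coefficients (1, 2, 3, 1) (any nonzero multiple also works).

b₁ + 2b₂ + 3b₃ + b₄ = 0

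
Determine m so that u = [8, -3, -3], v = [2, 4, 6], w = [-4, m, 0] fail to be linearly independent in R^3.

The set is linearly dependent precisely when det[u; v; w] = 0.
Cofactor expansion gives det = 24 - 54*m.
Solving 24 - 54*m = 0 yields m = 4/9.

m = 4/9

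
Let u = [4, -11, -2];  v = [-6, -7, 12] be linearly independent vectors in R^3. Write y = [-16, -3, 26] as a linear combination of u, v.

Set up the augmented matrix [u | v | y] and row-reduce.
The system has the unique solution (α₁, α₂) = (-1, 2).

y = -u + 2v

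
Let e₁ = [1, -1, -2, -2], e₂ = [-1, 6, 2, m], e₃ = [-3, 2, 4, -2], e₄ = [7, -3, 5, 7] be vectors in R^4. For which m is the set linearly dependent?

Place the vectors as rows of a 4×4 matrix; dependence ⇔ determinant zero.
Expanding, det = 572 - 11*m.
This vanishes exactly when m = 52.

m = 52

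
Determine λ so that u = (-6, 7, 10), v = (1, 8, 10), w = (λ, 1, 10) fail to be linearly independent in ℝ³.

λ = -48

The set is linearly dependent precisely when det[u; v; w] = 0.
The determinant works out to -10*λ - 480.
This vanishes exactly when λ = -48.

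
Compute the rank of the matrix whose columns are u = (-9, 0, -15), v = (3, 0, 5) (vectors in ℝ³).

1

Apply Gaussian elimination to the matrix whose rows are u, v.
There is 1 pivot column, so rank = 1.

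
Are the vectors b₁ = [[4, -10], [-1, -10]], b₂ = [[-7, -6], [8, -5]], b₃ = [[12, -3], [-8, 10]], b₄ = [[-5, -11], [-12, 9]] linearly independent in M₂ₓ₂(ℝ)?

linearly independent

Write each element as a coordinate vector in ℝ⁴ using {E₁₁, E₁₂, E₂₁, E₂₂}.
Place the vectors as rows of a 4×4 matrix and reduce to echelon form.
The reduction yields 4 nonzero rows, so the rank is 4.
Since rank = 4 (the number of vectors), the set is linearly independent.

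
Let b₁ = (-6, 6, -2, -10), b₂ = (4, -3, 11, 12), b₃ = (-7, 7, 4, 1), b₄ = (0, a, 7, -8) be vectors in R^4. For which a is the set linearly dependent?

The vectors are dependent exactly when the determinant of the matrix with rows b₁, b₂, b₃, b₄ vanishes.
The determinant works out to 836 - 532*a.
This vanishes exactly when a = 11/7.

a = 11/7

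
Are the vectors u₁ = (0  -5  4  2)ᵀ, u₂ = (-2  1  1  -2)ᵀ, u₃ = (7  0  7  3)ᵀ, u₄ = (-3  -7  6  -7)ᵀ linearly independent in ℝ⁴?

linearly independent

Place the vectors as rows of a 4×4 matrix and reduce to echelon form.
The reduction yields 4 nonzero rows, so the rank is 4.
Since rank = 4 (the number of vectors), the set is linearly independent.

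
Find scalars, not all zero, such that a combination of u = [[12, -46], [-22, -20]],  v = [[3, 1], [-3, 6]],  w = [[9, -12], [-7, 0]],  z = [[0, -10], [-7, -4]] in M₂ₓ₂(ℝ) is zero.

Take coordinates with respect to {E₁₁, E₁₂, E₂₁, E₂₂}.
Solve the homogeneous system with u, v, w, z as columns by row-reducing the coefficient matrix.
A generator of the null space is (1, 2, -2, -2).

u + 2v - 2w - 2z = 0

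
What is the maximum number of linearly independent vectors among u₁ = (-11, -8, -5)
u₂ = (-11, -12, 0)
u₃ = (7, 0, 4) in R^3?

3

Apply Gaussian elimination to the matrix whose rows are u₁, u₂, u₃.
The echelon form has 3 nonzero rows, so the rank is 3.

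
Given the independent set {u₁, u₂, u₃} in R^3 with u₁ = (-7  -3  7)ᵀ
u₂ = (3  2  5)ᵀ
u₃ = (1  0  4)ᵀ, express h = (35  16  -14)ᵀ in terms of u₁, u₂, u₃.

h = -4u₁ + 2u₂ + u₃

Set up the augmented matrix [u₁ | u₂ | u₃ | h] and row-reduce.
Back-substitution yields (a₁, a₂, a₃) = (-4, 2, 1).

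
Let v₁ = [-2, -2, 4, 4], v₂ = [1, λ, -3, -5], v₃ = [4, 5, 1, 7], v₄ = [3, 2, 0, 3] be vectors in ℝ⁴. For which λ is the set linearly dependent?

The set is linearly dependent precisely when det[v₁; v₂; v₃; v₄] = 0.
Expanding, det = 18*λ + 24.
Setting this to zero gives λ = -4/3.

λ = -4/3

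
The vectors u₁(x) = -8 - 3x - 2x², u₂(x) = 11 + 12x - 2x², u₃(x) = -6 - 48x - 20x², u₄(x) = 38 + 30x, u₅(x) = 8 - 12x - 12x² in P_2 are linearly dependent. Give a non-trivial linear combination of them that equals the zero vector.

2u₁ - 2u₂ + u₄ = 0

Pass to coordinate vectors relative to the basis {1, x, x²}.
Solve the homogeneous system with u₁, u₂, u₃, u₄, u₅ as columns by row-reducing the coefficient matrix.
The free variable yields coefficients (2, -2, 0, 1, 0) (any nonzero multiple also works).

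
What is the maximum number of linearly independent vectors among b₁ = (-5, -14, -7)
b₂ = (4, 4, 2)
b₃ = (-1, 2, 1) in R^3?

Put the 3×3 matrix [b₁|b₂|b₃] into echelon form.
Reduction leaves 2 leading entries, giving rank 2.

2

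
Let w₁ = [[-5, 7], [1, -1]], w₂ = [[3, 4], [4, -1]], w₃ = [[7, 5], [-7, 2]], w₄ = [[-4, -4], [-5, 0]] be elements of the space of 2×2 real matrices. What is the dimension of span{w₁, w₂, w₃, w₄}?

dim = 4

Pass to coordinate vectors with respect to the basis {E₁₁, E₁₂, E₂₁, E₂₂}.
Form the matrix with w₁, w₂, w₃, w₄ as columns and reduce.
Exactly 4 pivots survive; hence the rank is 4.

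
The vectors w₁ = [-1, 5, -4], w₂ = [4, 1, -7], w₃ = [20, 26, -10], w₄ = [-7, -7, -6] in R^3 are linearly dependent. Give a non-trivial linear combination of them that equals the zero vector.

Set up α₁w₁ + … + α₄w₄ = 0 and solve the homogeneous system.
One solution (up to scaling) is (2, 2, -1, -2).

2w₁ + 2w₂ - w₃ - 2w₄ = 0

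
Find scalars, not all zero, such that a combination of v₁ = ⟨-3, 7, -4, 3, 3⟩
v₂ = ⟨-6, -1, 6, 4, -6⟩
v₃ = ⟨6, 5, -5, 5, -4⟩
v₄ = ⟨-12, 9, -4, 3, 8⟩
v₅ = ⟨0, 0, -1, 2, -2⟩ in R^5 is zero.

Solve the homogeneous system with v₁, v₂, v₃, v₄, v₅ as columns by row-reducing the coefficient matrix.
The free variable yields coefficients (2, 0, -1, -1, 1) (any nonzero multiple also works).

2v₁ - v₃ - v₄ + v₅ = 0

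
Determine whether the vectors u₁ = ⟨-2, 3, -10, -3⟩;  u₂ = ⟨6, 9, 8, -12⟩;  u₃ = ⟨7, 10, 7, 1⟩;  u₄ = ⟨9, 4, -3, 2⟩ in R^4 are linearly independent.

The matrix [u₁|u₂|u₃|u₄] has determinant -12866.
A nonzero determinant means the columns are linearly independent.

linearly independent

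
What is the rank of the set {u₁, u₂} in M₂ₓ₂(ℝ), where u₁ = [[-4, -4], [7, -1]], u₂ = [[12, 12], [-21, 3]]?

Pass to coordinate vectors with respect to the basis {E₁₁, E₁₂, E₂₁, E₂₂}.
Form the matrix with u₁, u₂ as columns and reduce.
Reduction leaves 1 leading entry, giving rank 1.

rank 1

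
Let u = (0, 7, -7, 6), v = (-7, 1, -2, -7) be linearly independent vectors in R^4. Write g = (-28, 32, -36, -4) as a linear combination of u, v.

Since u, v are independent, the coefficients expressing g are uniquely determined by a linear system.
Back-substitution yields (c₁, c₂) = (4, 4).

g = 4u + 4v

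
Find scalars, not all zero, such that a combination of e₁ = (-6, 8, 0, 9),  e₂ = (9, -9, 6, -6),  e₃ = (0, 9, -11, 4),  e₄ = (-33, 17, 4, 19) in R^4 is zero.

Row-reduce the matrix with e₁, e₂, e₃, e₄ as columns; the null space gives the coefficients.
One solution (up to scaling) is (1, -3, -2, -1).

e₁ - 3e₂ - 2e₃ - e₄ = 0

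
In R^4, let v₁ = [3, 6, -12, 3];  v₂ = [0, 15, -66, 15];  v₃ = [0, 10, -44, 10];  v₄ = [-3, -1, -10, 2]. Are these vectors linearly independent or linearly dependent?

linearly dependent

Form the 4×4 matrix with these as columns; its determinant is 0.
A zero determinant means the columns are linearly dependent.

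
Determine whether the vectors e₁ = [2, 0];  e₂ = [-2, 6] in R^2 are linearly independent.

linearly independent

The matrix [e₁|e₂] has determinant 12.
A nonzero determinant means the columns are linearly independent.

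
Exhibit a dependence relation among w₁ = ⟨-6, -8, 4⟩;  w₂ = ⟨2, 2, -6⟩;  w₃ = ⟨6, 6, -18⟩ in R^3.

Row-reduce the matrix with w₁, w₂, w₃ as columns; the null space gives the coefficients.
One solution (up to scaling) is (0, 3, -1).

3w₂ - w₃ = 0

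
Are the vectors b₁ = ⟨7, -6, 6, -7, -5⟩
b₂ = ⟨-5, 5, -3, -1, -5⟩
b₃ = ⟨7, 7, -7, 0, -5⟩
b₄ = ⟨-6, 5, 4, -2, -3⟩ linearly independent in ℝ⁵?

linearly independent

Place the vectors as rows of a 4×5 matrix and reduce to echelon form.
The reduction yields 4 nonzero rows, so the rank is 4.
Since rank = 4 (the number of vectors), the set is linearly independent.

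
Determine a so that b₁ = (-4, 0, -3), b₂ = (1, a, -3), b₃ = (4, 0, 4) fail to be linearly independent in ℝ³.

Dependence holds iff the 3×3 matrix [b₁ b₂ b₃] is singular.
Cofactor expansion gives det = -4*a.
Solving -4*a = 0 yields a = 0.

a = 0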